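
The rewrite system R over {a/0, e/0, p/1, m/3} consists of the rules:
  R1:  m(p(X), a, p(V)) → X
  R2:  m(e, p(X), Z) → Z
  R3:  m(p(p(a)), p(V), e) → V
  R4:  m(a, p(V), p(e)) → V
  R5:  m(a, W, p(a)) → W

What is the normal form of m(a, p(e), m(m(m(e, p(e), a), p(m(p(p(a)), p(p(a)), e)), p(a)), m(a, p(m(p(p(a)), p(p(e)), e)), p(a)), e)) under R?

e

1. m(a, p(e), m(m(m(e, p(e), a), p(m(p(p(a)), p(p(a)), e)), p(a)), m(a, p(m(p(p(a)), p(p(e)), e)), p(a)), e))  →  m(a, p(e), m(m(a, p(m(p(p(a)), p(p(a)), e)), p(a)), m(a, p(m(p(p(a)), p(p(e)), e)), p(a)), e))   [R2 at 3.1.1]
2. m(a, p(e), m(m(a, p(m(p(p(a)), p(p(a)), e)), p(a)), m(a, p(m(p(p(a)), p(p(e)), e)), p(a)), e))  →  m(a, p(e), m(p(m(p(p(a)), p(p(a)), e)), m(a, p(m(p(p(a)), p(p(e)), e)), p(a)), e))   [R5 at 3.1]
3. m(a, p(e), m(p(m(p(p(a)), p(p(a)), e)), m(a, p(m(p(p(a)), p(p(e)), e)), p(a)), e))  →  m(a, p(e), m(p(p(a)), m(a, p(m(p(p(a)), p(p(e)), e)), p(a)), e))   [R3 at 3.1.1]
4. m(a, p(e), m(p(p(a)), m(a, p(m(p(p(a)), p(p(e)), e)), p(a)), e))  →  m(a, p(e), m(p(p(a)), p(m(p(p(a)), p(p(e)), e)), e))   [R5 at 3.2]
5. m(a, p(e), m(p(p(a)), p(m(p(p(a)), p(p(e)), e)), e))  →  m(a, p(e), m(p(p(a)), p(p(e)), e))   [R3 at 3]
6. m(a, p(e), m(p(p(a)), p(p(e)), e))  →  m(a, p(e), p(e))   [R3 at 3]
7. m(a, p(e), p(e))  →  e   [R4 at ε]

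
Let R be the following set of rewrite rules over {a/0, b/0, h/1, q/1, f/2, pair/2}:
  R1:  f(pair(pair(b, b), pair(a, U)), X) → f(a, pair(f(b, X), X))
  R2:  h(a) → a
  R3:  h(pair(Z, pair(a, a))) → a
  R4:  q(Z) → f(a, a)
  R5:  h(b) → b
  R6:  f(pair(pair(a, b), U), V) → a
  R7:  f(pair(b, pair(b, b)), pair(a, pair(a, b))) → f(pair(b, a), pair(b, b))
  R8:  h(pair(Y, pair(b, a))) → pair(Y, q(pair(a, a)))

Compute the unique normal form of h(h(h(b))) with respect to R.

1. h(h(h(b)))  →  h(h(b))   [R5 at 1.1]
2. h(h(b))  →  h(b)   [R5 at 1]
3. h(b)  →  b   [R5 at ε]

b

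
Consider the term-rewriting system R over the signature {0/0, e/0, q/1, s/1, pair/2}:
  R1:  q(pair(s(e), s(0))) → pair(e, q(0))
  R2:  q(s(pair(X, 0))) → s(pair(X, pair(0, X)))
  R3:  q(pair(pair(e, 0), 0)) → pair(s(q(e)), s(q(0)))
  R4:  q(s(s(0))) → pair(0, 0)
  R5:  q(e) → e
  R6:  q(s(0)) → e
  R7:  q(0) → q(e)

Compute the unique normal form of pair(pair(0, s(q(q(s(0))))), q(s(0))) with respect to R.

1. pair(pair(0, s(q(q(s(0))))), q(s(0)))  →  pair(pair(0, s(q(e))), q(s(0)))   [R6 at 1.2.1.1]
2. pair(pair(0, s(q(e))), q(s(0)))  →  pair(pair(0, s(e)), q(s(0)))   [R5 at 1.2.1]
3. pair(pair(0, s(e)), q(s(0)))  →  pair(pair(0, s(e)), e)   [R6 at 2]

pair(pair(0, s(e)), e)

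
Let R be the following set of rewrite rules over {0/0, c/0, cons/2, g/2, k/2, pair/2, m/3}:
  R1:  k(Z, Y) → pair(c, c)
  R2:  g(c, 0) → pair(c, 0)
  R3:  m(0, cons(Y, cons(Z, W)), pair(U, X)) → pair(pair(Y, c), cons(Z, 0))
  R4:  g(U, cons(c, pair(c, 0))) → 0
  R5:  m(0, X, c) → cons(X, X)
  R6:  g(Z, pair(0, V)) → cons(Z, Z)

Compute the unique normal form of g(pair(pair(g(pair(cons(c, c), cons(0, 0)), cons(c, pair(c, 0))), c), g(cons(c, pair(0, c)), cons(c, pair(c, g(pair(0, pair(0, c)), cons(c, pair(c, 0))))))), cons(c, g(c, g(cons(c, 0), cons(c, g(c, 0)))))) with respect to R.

1. g(pair(pair(g(pair(cons(c, c), cons(0, 0)), cons(c, pair(c, 0))), c), g(cons(c, pair(0, c)), cons(c, pair(c, g(pair(0, pair(0, c)), cons(c, pair(c, 0))))))), cons(c, g(c, g(cons(c, 0), cons(c, g(c, 0))))))  →  g(pair(pair(0, c), g(cons(c, pair(0, c)), cons(c, pair(c, g(pair(0, pair(0, c)), cons(c, pair(c, 0))))))), cons(c, g(c, g(cons(c, 0), cons(c, g(c, 0))))))   [R4 at 1.1.1]
2. g(pair(pair(0, c), g(cons(c, pair(0, c)), cons(c, pair(c, g(pair(0, pair(0, c)), cons(c, pair(c, 0))))))), cons(c, g(c, g(cons(c, 0), cons(c, g(c, 0))))))  →  g(pair(pair(0, c), g(cons(c, pair(0, c)), cons(c, pair(c, 0)))), cons(c, g(c, g(cons(c, 0), cons(c, g(c, 0))))))   [R4 at 1.2.2.2.2]
3. g(pair(pair(0, c), g(cons(c, pair(0, c)), cons(c, pair(c, 0)))), cons(c, g(c, g(cons(c, 0), cons(c, g(c, 0))))))  →  g(pair(pair(0, c), 0), cons(c, g(c, g(cons(c, 0), cons(c, g(c, 0))))))   [R4 at 1.2]
4. g(pair(pair(0, c), 0), cons(c, g(c, g(cons(c, 0), cons(c, g(c, 0))))))  →  g(pair(pair(0, c), 0), cons(c, g(c, g(cons(c, 0), cons(c, pair(c, 0))))))   [R2 at 2.2.2.2.2]
5. g(pair(pair(0, c), 0), cons(c, g(c, g(cons(c, 0), cons(c, pair(c, 0))))))  →  g(pair(pair(0, c), 0), cons(c, g(c, 0)))   [R4 at 2.2.2]
6. g(pair(pair(0, c), 0), cons(c, g(c, 0)))  →  g(pair(pair(0, c), 0), cons(c, pair(c, 0)))   [R2 at 2.2]
7. g(pair(pair(0, c), 0), cons(c, pair(c, 0)))  →  0   [R4 at ε]

0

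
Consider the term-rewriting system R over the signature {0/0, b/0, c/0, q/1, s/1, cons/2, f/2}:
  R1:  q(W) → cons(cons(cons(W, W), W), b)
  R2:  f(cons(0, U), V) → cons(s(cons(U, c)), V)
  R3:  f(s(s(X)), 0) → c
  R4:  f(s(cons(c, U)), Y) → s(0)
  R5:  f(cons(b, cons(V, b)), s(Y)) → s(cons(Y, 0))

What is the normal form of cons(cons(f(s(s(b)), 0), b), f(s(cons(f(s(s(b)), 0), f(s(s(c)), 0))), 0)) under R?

cons(cons(c, b), s(0))

1. cons(cons(f(s(s(b)), 0), b), f(s(cons(f(s(s(b)), 0), f(s(s(c)), 0))), 0))  →  cons(cons(c, b), f(s(cons(f(s(s(b)), 0), f(s(s(c)), 0))), 0))   [R3 at 1.1]
2. cons(cons(c, b), f(s(cons(f(s(s(b)), 0), f(s(s(c)), 0))), 0))  →  cons(cons(c, b), f(s(cons(c, f(s(s(c)), 0))), 0))   [R3 at 2.1.1.1]
3. cons(cons(c, b), f(s(cons(c, f(s(s(c)), 0))), 0))  →  cons(cons(c, b), s(0))   [R4 at 2]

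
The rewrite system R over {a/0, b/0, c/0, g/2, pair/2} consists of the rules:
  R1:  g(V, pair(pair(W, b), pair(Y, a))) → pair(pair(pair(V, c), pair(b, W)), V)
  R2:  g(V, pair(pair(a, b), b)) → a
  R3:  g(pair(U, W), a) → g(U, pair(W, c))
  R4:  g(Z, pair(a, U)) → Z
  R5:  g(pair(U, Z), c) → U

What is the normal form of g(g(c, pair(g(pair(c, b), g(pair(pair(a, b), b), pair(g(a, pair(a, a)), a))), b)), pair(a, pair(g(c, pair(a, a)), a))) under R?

c

1. g(g(c, pair(g(pair(c, b), g(pair(pair(a, b), b), pair(g(a, pair(a, a)), a))), b)), pair(a, pair(g(c, pair(a, a)), a)))  →  g(c, pair(g(pair(c, b), g(pair(pair(a, b), b), pair(g(a, pair(a, a)), a))), b))   [R4 at ε]
2. g(c, pair(g(pair(c, b), g(pair(pair(a, b), b), pair(g(a, pair(a, a)), a))), b))  →  g(c, pair(g(pair(c, b), g(pair(pair(a, b), b), pair(a, a))), b))   [R4 at 2.1.2.2.1]
3. g(c, pair(g(pair(c, b), g(pair(pair(a, b), b), pair(a, a))), b))  →  g(c, pair(g(pair(c, b), pair(pair(a, b), b)), b))   [R4 at 2.1.2]
4. g(c, pair(g(pair(c, b), pair(pair(a, b), b)), b))  →  g(c, pair(a, b))   [R2 at 2.1]
5. g(c, pair(a, b))  →  c   [R4 at ε]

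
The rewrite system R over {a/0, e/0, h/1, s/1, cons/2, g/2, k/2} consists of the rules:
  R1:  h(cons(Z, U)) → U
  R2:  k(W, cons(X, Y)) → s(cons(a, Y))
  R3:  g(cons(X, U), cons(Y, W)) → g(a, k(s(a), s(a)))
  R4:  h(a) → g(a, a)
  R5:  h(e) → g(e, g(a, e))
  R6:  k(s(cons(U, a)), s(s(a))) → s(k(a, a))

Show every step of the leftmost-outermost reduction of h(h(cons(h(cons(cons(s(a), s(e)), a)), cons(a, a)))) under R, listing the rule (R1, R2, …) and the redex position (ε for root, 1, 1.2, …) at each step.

1. h(h(cons(h(cons(cons(s(a), s(e)), a)), cons(a, a))))  →  h(cons(a, a))   [R1 at 1]
2. h(cons(a, a))  →  a   [R1 at ε]

a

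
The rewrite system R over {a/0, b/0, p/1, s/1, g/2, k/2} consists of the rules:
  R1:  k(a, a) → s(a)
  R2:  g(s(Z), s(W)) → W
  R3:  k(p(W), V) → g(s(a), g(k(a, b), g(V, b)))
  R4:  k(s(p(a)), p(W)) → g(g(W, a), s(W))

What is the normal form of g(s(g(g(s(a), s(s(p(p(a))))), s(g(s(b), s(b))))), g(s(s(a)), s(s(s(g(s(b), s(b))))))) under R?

s(b)

1. g(s(g(g(s(a), s(s(p(p(a))))), s(g(s(b), s(b))))), g(s(s(a)), s(s(s(g(s(b), s(b)))))))  →  g(s(g(s(p(p(a))), s(g(s(b), s(b))))), g(s(s(a)), s(s(s(g(s(b), s(b)))))))   [R2 at 1.1.1]
2. g(s(g(s(p(p(a))), s(g(s(b), s(b))))), g(s(s(a)), s(s(s(g(s(b), s(b)))))))  →  g(s(g(s(b), s(b))), g(s(s(a)), s(s(s(g(s(b), s(b)))))))   [R2 at 1.1]
3. g(s(g(s(b), s(b))), g(s(s(a)), s(s(s(g(s(b), s(b)))))))  →  g(s(b), g(s(s(a)), s(s(s(g(s(b), s(b)))))))   [R2 at 1.1]
4. g(s(b), g(s(s(a)), s(s(s(g(s(b), s(b)))))))  →  g(s(b), s(s(g(s(b), s(b)))))   [R2 at 2]
5. g(s(b), s(s(g(s(b), s(b)))))  →  s(g(s(b), s(b)))   [R2 at ε]
6. s(g(s(b), s(b)))  →  s(b)   [R2 at 1]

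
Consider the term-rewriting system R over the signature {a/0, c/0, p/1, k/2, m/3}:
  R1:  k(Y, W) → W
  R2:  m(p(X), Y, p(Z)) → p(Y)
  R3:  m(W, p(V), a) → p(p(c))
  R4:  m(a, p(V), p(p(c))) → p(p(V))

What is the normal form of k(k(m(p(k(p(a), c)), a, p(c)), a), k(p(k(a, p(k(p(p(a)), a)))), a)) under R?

a

1. k(k(m(p(k(p(a), c)), a, p(c)), a), k(p(k(a, p(k(p(p(a)), a)))), a))  →  k(p(k(a, p(k(p(p(a)), a)))), a)   [R1 at ε]
2. k(p(k(a, p(k(p(p(a)), a)))), a)  →  a   [R1 at ε]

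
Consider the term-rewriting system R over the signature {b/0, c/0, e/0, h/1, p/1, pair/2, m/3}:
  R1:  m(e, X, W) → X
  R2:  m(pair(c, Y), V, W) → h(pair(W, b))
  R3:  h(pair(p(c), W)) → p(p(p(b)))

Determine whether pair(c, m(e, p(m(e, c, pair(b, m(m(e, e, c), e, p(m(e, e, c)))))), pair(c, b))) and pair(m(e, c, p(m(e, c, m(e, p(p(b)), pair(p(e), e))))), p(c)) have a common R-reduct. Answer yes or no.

yes — NF(t₁) = pair(c, p(c)), NF(t₂) = pair(c, p(c))

Reduce t₁ = pair(c, m(e, p(m(e, c, pair(b, m(m(e, e, c), e, p(m(e, e, c)))))), pair(c, b))):
1. pair(c, m(e, p(m(e, c, pair(b, m(m(e, e, c), e, p(m(e, e, c)))))), pair(c, b)))  →  pair(c, p(m(e, c, pair(b, m(m(e, e, c), e, p(m(e, e, c)))))))   [R1 at 2]
2. pair(c, p(m(e, c, pair(b, m(m(e, e, c), e, p(m(e, e, c)))))))  →  pair(c, p(c))   [R1 at 2.1]

Reduce t₂ = pair(m(e, c, p(m(e, c, m(e, p(p(b)), pair(p(e), e))))), p(c)):
1. pair(m(e, c, p(m(e, c, m(e, p(p(b)), pair(p(e), e))))), p(c))  →  pair(c, p(c))   [R1 at 1]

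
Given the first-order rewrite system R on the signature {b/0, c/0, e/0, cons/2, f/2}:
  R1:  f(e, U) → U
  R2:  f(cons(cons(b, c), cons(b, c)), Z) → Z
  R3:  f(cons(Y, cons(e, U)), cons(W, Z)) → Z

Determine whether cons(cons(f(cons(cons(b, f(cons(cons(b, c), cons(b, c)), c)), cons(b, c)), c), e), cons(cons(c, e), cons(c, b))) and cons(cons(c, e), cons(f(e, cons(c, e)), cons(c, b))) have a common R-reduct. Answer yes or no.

yes — NF(t₁) = cons(cons(c, e), cons(cons(c, e), cons(c, b))), NF(t₂) = cons(cons(c, e), cons(cons(c, e), cons(c, b)))

Reduce t₁ = cons(cons(f(cons(cons(b, f(cons(cons(b, c), cons(b, c)), c)), cons(b, c)), c), e), cons(cons(c, e), cons(c, b))):
1. cons(cons(f(cons(cons(b, f(cons(cons(b, c), cons(b, c)), c)), cons(b, c)), c), e), cons(cons(c, e), cons(c, b)))  →  cons(cons(f(cons(cons(b, c), cons(b, c)), c), e), cons(cons(c, e), cons(c, b)))   [R2 at 1.1.1.1.2]
2. cons(cons(f(cons(cons(b, c), cons(b, c)), c), e), cons(cons(c, e), cons(c, b)))  →  cons(cons(c, e), cons(cons(c, e), cons(c, b)))   [R2 at 1.1]

Reduce t₂ = cons(cons(c, e), cons(f(e, cons(c, e)), cons(c, b))):
1. cons(cons(c, e), cons(f(e, cons(c, e)), cons(c, b)))  →  cons(cons(c, e), cons(cons(c, e), cons(c, b)))   [R1 at 2.1]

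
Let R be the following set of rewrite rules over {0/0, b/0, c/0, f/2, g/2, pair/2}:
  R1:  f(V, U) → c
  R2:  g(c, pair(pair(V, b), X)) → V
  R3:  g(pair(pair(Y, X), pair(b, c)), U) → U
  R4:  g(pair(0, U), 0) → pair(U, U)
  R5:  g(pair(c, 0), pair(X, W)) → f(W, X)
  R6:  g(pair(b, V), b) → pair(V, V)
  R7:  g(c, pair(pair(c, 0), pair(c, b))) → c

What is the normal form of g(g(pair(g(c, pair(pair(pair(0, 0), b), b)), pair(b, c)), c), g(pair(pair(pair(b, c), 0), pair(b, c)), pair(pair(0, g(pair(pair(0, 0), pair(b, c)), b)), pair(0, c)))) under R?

0

1. g(g(pair(g(c, pair(pair(pair(0, 0), b), b)), pair(b, c)), c), g(pair(pair(pair(b, c), 0), pair(b, c)), pair(pair(0, g(pair(pair(0, 0), pair(b, c)), b)), pair(0, c))))  →  g(g(pair(pair(0, 0), pair(b, c)), c), g(pair(pair(pair(b, c), 0), pair(b, c)), pair(pair(0, g(pair(pair(0, 0), pair(b, c)), b)), pair(0, c))))   [R2 at 1.1.1]
2. g(g(pair(pair(0, 0), pair(b, c)), c), g(pair(pair(pair(b, c), 0), pair(b, c)), pair(pair(0, g(pair(pair(0, 0), pair(b, c)), b)), pair(0, c))))  →  g(c, g(pair(pair(pair(b, c), 0), pair(b, c)), pair(pair(0, g(pair(pair(0, 0), pair(b, c)), b)), pair(0, c))))   [R3 at 1]
3. g(c, g(pair(pair(pair(b, c), 0), pair(b, c)), pair(pair(0, g(pair(pair(0, 0), pair(b, c)), b)), pair(0, c))))  →  g(c, pair(pair(0, g(pair(pair(0, 0), pair(b, c)), b)), pair(0, c)))   [R3 at 2]
4. g(c, pair(pair(0, g(pair(pair(0, 0), pair(b, c)), b)), pair(0, c)))  →  g(c, pair(pair(0, b), pair(0, c)))   [R3 at 2.1.2]
5. g(c, pair(pair(0, b), pair(0, c)))  →  0   [R2 at ε]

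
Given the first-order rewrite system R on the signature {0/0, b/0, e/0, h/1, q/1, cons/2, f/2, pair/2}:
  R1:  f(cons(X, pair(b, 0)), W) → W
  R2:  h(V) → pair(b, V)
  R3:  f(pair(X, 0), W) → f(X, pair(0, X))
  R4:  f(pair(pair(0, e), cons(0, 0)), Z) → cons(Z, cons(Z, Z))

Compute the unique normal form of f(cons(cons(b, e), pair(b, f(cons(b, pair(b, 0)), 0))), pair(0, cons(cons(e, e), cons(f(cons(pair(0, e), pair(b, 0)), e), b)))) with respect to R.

pair(0, cons(cons(e, e), cons(e, b)))

1. f(cons(cons(b, e), pair(b, f(cons(b, pair(b, 0)), 0))), pair(0, cons(cons(e, e), cons(f(cons(pair(0, e), pair(b, 0)), e), b))))  →  f(cons(cons(b, e), pair(b, 0)), pair(0, cons(cons(e, e), cons(f(cons(pair(0, e), pair(b, 0)), e), b))))   [R1 at 1.2.2]
2. f(cons(cons(b, e), pair(b, 0)), pair(0, cons(cons(e, e), cons(f(cons(pair(0, e), pair(b, 0)), e), b))))  →  pair(0, cons(cons(e, e), cons(f(cons(pair(0, e), pair(b, 0)), e), b)))   [R1 at ε]
3. pair(0, cons(cons(e, e), cons(f(cons(pair(0, e), pair(b, 0)), e), b)))  →  pair(0, cons(cons(e, e), cons(e, b)))   [R1 at 2.2.1]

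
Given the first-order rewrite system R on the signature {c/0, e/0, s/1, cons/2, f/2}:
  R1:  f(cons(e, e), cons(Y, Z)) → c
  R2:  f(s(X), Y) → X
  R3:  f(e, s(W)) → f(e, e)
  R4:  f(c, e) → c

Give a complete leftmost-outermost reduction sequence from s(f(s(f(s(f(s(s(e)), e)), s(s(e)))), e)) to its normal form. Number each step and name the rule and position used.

s(s(e))

1. s(f(s(f(s(f(s(s(e)), e)), s(s(e)))), e))  →  s(f(s(f(s(s(e)), e)), s(s(e))))   [R2 at 1]
2. s(f(s(f(s(s(e)), e)), s(s(e))))  →  s(f(s(s(e)), e))   [R2 at 1]
3. s(f(s(s(e)), e))  →  s(s(e))   [R2 at 1]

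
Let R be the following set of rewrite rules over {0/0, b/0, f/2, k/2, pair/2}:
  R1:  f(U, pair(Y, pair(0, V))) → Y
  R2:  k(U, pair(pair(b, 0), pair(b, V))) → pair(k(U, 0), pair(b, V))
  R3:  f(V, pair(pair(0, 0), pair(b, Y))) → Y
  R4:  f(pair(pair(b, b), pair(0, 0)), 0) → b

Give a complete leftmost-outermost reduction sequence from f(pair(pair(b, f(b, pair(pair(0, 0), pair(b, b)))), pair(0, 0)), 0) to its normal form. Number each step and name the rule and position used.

1. f(pair(pair(b, f(b, pair(pair(0, 0), pair(b, b)))), pair(0, 0)), 0)  →  f(pair(pair(b, b), pair(0, 0)), 0)   [R3 at 1.1.2]
2. f(pair(pair(b, b), pair(0, 0)), 0)  →  b   [R4 at ε]

b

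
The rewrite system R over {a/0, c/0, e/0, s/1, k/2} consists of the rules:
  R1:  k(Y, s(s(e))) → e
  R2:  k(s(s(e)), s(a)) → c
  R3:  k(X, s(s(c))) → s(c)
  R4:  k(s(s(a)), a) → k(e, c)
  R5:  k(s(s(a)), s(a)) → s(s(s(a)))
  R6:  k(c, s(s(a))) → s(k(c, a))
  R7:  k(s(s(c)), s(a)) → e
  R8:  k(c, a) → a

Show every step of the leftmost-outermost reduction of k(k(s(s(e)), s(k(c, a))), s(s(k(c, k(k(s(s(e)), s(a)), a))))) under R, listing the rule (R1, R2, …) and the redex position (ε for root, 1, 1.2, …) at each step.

1. k(k(s(s(e)), s(k(c, a))), s(s(k(c, k(k(s(s(e)), s(a)), a)))))  →  k(k(s(s(e)), s(a)), s(s(k(c, k(k(s(s(e)), s(a)), a)))))   [R8 at 1.2.1]
2. k(k(s(s(e)), s(a)), s(s(k(c, k(k(s(s(e)), s(a)), a)))))  →  k(c, s(s(k(c, k(k(s(s(e)), s(a)), a)))))   [R2 at 1]
3. k(c, s(s(k(c, k(k(s(s(e)), s(a)), a)))))  →  k(c, s(s(k(c, k(c, a)))))   [R2 at 2.1.1.2.1]
4. k(c, s(s(k(c, k(c, a)))))  →  k(c, s(s(k(c, a))))   [R8 at 2.1.1.2]
5. k(c, s(s(k(c, a))))  →  k(c, s(s(a)))   [R8 at 2.1.1]
6. k(c, s(s(a)))  →  s(k(c, a))   [R6 at ε]
7. s(k(c, a))  →  s(a)   [R8 at 1]

s(a)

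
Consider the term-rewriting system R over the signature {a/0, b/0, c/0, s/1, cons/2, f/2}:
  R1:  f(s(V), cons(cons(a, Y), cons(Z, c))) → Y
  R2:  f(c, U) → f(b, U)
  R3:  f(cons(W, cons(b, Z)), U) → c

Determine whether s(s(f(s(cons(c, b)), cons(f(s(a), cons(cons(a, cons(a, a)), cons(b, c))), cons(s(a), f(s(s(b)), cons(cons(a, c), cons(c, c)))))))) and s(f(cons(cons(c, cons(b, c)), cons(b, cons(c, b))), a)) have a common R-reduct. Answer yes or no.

no — NF(t₁) = s(s(a)), NF(t₂) = s(c)

Reduce t₁ = s(s(f(s(cons(c, b)), cons(f(s(a), cons(cons(a, cons(a, a)), cons(b, c))), cons(s(a), f(s(s(b)), cons(cons(a, c), cons(c, c)))))))):
1. s(s(f(s(cons(c, b)), cons(f(s(a), cons(cons(a, cons(a, a)), cons(b, c))), cons(s(a), f(s(s(b)), cons(cons(a, c), cons(c, c))))))))  →  s(s(f(s(cons(c, b)), cons(cons(a, a), cons(s(a), f(s(s(b)), cons(cons(a, c), cons(c, c))))))))   [R1 at 1.1.2.1]
2. s(s(f(s(cons(c, b)), cons(cons(a, a), cons(s(a), f(s(s(b)), cons(cons(a, c), cons(c, c))))))))  →  s(s(f(s(cons(c, b)), cons(cons(a, a), cons(s(a), c)))))   [R1 at 1.1.2.2.2]
3. s(s(f(s(cons(c, b)), cons(cons(a, a), cons(s(a), c)))))  →  s(s(a))   [R1 at 1.1]

Reduce t₂ = s(f(cons(cons(c, cons(b, c)), cons(b, cons(c, b))), a)):
1. s(f(cons(cons(c, cons(b, c)), cons(b, cons(c, b))), a))  →  s(c)   [R3 at 1]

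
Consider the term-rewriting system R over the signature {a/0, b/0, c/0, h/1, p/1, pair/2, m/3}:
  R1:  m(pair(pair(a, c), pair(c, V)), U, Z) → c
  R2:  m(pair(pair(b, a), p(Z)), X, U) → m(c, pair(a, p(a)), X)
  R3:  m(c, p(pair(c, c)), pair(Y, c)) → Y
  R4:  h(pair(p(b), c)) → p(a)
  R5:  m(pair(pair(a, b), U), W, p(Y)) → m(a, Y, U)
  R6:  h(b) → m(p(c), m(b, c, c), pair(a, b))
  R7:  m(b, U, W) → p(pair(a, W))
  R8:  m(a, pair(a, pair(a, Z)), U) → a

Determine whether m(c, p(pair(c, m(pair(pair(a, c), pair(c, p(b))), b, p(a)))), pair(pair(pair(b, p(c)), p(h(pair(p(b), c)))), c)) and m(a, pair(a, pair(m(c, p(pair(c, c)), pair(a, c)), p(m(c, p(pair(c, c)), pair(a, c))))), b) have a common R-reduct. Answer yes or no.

Reduce t₁ = m(c, p(pair(c, m(pair(pair(a, c), pair(c, p(b))), b, p(a)))), pair(pair(pair(b, p(c)), p(h(pair(p(b), c)))), c)):
1. m(c, p(pair(c, m(pair(pair(a, c), pair(c, p(b))), b, p(a)))), pair(pair(pair(b, p(c)), p(h(pair(p(b), c)))), c))  →  m(c, p(pair(c, c)), pair(pair(pair(b, p(c)), p(h(pair(p(b), c)))), c))   [R1 at 2.1.2]
2. m(c, p(pair(c, c)), pair(pair(pair(b, p(c)), p(h(pair(p(b), c)))), c))  →  pair(pair(b, p(c)), p(h(pair(p(b), c))))   [R3 at ε]
3. pair(pair(b, p(c)), p(h(pair(p(b), c))))  →  pair(pair(b, p(c)), p(p(a)))   [R4 at 2.1]

Reduce t₂ = m(a, pair(a, pair(m(c, p(pair(c, c)), pair(a, c)), p(m(c, p(pair(c, c)), pair(a, c))))), b):
1. m(a, pair(a, pair(m(c, p(pair(c, c)), pair(a, c)), p(m(c, p(pair(c, c)), pair(a, c))))), b)  →  m(a, pair(a, pair(a, p(m(c, p(pair(c, c)), pair(a, c))))), b)   [R3 at 2.2.1]
2. m(a, pair(a, pair(a, p(m(c, p(pair(c, c)), pair(a, c))))), b)  →  a   [R8 at ε]

no — NF(t₁) = pair(pair(b, p(c)), p(p(a))), NF(t₂) = a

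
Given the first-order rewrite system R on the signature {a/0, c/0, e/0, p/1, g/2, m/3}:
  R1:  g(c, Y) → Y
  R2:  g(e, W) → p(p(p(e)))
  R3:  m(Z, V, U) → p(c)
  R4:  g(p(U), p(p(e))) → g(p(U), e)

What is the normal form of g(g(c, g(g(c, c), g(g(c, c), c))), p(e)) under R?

1. g(g(c, g(g(c, c), g(g(c, c), c))), p(e))  →  g(g(g(c, c), g(g(c, c), c)), p(e))   [R1 at 1]
2. g(g(g(c, c), g(g(c, c), c)), p(e))  →  g(g(c, g(g(c, c), c)), p(e))   [R1 at 1.1]
3. g(g(c, g(g(c, c), c)), p(e))  →  g(g(g(c, c), c), p(e))   [R1 at 1]
4. g(g(g(c, c), c), p(e))  →  g(g(c, c), p(e))   [R1 at 1.1]
5. g(g(c, c), p(e))  →  g(c, p(e))   [R1 at 1]
6. g(c, p(e))  →  p(e)   [R1 at ε]

p(e)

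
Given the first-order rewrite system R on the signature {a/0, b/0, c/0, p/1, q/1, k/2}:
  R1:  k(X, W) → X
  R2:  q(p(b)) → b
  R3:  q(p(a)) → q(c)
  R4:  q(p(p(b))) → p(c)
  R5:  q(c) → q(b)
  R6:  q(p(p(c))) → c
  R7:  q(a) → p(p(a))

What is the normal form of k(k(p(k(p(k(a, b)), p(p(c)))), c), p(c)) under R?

1. k(k(p(k(p(k(a, b)), p(p(c)))), c), p(c))  →  k(p(k(p(k(a, b)), p(p(c)))), c)   [R1 at ε]
2. k(p(k(p(k(a, b)), p(p(c)))), c)  →  p(k(p(k(a, b)), p(p(c))))   [R1 at ε]
3. p(k(p(k(a, b)), p(p(c))))  →  p(p(k(a, b)))   [R1 at 1]
4. p(p(k(a, b)))  →  p(p(a))   [R1 at 1.1]

p(p(a))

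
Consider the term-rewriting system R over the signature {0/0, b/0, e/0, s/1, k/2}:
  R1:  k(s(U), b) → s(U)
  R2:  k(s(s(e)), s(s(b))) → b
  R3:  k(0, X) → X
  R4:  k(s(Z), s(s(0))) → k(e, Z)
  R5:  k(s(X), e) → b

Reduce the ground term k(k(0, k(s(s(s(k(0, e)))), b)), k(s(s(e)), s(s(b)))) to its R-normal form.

s(s(s(e)))

1. k(k(0, k(s(s(s(k(0, e)))), b)), k(s(s(e)), s(s(b))))  →  k(k(s(s(s(k(0, e)))), b), k(s(s(e)), s(s(b))))   [R3 at 1]
2. k(k(s(s(s(k(0, e)))), b), k(s(s(e)), s(s(b))))  →  k(s(s(s(k(0, e)))), k(s(s(e)), s(s(b))))   [R1 at 1]
3. k(s(s(s(k(0, e)))), k(s(s(e)), s(s(b))))  →  k(s(s(s(e))), k(s(s(e)), s(s(b))))   [R3 at 1.1.1.1]
4. k(s(s(s(e))), k(s(s(e)), s(s(b))))  →  k(s(s(s(e))), b)   [R2 at 2]
5. k(s(s(s(e))), b)  →  s(s(s(e)))   [R1 at ε]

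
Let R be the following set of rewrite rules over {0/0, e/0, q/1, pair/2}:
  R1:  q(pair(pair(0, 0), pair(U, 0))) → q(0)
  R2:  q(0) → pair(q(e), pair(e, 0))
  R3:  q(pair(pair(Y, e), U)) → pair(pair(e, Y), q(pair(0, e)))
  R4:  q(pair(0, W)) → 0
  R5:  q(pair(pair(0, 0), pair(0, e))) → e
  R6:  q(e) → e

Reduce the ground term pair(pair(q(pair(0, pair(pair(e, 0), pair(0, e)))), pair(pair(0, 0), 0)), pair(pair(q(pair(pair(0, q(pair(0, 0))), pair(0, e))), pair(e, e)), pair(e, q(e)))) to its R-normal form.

1. pair(pair(q(pair(0, pair(pair(e, 0), pair(0, e)))), pair(pair(0, 0), 0)), pair(pair(q(pair(pair(0, q(pair(0, 0))), pair(0, e))), pair(e, e)), pair(e, q(e))))  →  pair(pair(0, pair(pair(0, 0), 0)), pair(pair(q(pair(pair(0, q(pair(0, 0))), pair(0, e))), pair(e, e)), pair(e, q(e))))   [R4 at 1.1]
2. pair(pair(0, pair(pair(0, 0), 0)), pair(pair(q(pair(pair(0, q(pair(0, 0))), pair(0, e))), pair(e, e)), pair(e, q(e))))  →  pair(pair(0, pair(pair(0, 0), 0)), pair(pair(q(pair(pair(0, 0), pair(0, e))), pair(e, e)), pair(e, q(e))))   [R4 at 2.1.1.1.1.2]
3. pair(pair(0, pair(pair(0, 0), 0)), pair(pair(q(pair(pair(0, 0), pair(0, e))), pair(e, e)), pair(e, q(e))))  →  pair(pair(0, pair(pair(0, 0), 0)), pair(pair(e, pair(e, e)), pair(e, q(e))))   [R5 at 2.1.1]
4. pair(pair(0, pair(pair(0, 0), 0)), pair(pair(e, pair(e, e)), pair(e, q(e))))  →  pair(pair(0, pair(pair(0, 0), 0)), pair(pair(e, pair(e, e)), pair(e, e)))   [R6 at 2.2.2]

pair(pair(0, pair(pair(0, 0), 0)), pair(pair(e, pair(e, e)), pair(e, e)))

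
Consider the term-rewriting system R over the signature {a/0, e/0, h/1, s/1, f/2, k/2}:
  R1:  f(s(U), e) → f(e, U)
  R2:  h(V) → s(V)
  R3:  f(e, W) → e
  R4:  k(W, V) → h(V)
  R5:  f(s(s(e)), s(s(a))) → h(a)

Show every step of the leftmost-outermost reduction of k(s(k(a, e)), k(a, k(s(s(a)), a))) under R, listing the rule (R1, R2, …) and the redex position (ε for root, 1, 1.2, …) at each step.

s(s(s(a)))

1. k(s(k(a, e)), k(a, k(s(s(a)), a)))  →  h(k(a, k(s(s(a)), a)))   [R4 at ε]
2. h(k(a, k(s(s(a)), a)))  →  s(k(a, k(s(s(a)), a)))   [R2 at ε]
3. s(k(a, k(s(s(a)), a)))  →  s(h(k(s(s(a)), a)))   [R4 at 1]
4. s(h(k(s(s(a)), a)))  →  s(s(k(s(s(a)), a)))   [R2 at 1]
5. s(s(k(s(s(a)), a)))  →  s(s(h(a)))   [R4 at 1.1]
6. s(s(h(a)))  →  s(s(s(a)))   [R2 at 1.1]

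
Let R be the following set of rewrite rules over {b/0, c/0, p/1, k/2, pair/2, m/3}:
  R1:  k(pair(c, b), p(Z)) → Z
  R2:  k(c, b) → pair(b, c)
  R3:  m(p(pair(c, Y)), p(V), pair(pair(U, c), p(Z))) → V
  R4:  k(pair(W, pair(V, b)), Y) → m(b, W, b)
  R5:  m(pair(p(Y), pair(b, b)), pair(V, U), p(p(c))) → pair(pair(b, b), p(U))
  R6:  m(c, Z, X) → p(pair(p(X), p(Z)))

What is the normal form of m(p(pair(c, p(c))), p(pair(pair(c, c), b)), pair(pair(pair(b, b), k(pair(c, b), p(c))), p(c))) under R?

1. m(p(pair(c, p(c))), p(pair(pair(c, c), b)), pair(pair(pair(b, b), k(pair(c, b), p(c))), p(c)))  →  m(p(pair(c, p(c))), p(pair(pair(c, c), b)), pair(pair(pair(b, b), c), p(c)))   [R1 at 3.1.2]
2. m(p(pair(c, p(c))), p(pair(pair(c, c), b)), pair(pair(pair(b, b), c), p(c)))  →  pair(pair(c, c), b)   [R3 at ε]

pair(pair(c, c), b)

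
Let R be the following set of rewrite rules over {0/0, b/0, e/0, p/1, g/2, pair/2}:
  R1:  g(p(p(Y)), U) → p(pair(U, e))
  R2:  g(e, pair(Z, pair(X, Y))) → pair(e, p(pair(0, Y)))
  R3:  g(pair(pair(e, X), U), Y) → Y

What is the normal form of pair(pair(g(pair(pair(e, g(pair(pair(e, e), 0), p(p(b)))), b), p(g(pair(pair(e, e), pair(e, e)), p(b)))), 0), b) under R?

1. pair(pair(g(pair(pair(e, g(pair(pair(e, e), 0), p(p(b)))), b), p(g(pair(pair(e, e), pair(e, e)), p(b)))), 0), b)  →  pair(pair(p(g(pair(pair(e, e), pair(e, e)), p(b))), 0), b)   [R3 at 1.1]
2. pair(pair(p(g(pair(pair(e, e), pair(e, e)), p(b))), 0), b)  →  pair(pair(p(p(b)), 0), b)   [R3 at 1.1.1]

pair(pair(p(p(b)), 0), b)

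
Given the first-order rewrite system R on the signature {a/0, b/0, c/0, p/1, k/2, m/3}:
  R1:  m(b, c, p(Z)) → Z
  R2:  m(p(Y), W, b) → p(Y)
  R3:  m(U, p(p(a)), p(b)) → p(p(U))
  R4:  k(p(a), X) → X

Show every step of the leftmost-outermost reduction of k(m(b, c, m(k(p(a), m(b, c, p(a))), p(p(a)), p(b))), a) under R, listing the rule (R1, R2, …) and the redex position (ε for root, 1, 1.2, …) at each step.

a

1. k(m(b, c, m(k(p(a), m(b, c, p(a))), p(p(a)), p(b))), a)  →  k(m(b, c, p(p(k(p(a), m(b, c, p(a)))))), a)   [R3 at 1.3]
2. k(m(b, c, p(p(k(p(a), m(b, c, p(a)))))), a)  →  k(p(k(p(a), m(b, c, p(a)))), a)   [R1 at 1]
3. k(p(k(p(a), m(b, c, p(a)))), a)  →  k(p(m(b, c, p(a))), a)   [R4 at 1.1]
4. k(p(m(b, c, p(a))), a)  →  k(p(a), a)   [R1 at 1.1]
5. k(p(a), a)  →  a   [R4 at ε]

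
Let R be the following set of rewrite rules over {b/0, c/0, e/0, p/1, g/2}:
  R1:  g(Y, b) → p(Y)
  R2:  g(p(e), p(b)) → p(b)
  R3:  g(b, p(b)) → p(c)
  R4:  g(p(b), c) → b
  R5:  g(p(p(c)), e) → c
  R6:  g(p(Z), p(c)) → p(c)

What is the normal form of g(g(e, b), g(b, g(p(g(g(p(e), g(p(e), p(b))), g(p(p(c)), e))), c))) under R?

1. g(g(e, b), g(b, g(p(g(g(p(e), g(p(e), p(b))), g(p(p(c)), e))), c)))  →  g(p(e), g(b, g(p(g(g(p(e), g(p(e), p(b))), g(p(p(c)), e))), c)))   [R1 at 1]
2. g(p(e), g(b, g(p(g(g(p(e), g(p(e), p(b))), g(p(p(c)), e))), c)))  →  g(p(e), g(b, g(p(g(g(p(e), p(b)), g(p(p(c)), e))), c)))   [R2 at 2.2.1.1.1.2]
3. g(p(e), g(b, g(p(g(g(p(e), p(b)), g(p(p(c)), e))), c)))  →  g(p(e), g(b, g(p(g(p(b), g(p(p(c)), e))), c)))   [R2 at 2.2.1.1.1]
4. g(p(e), g(b, g(p(g(p(b), g(p(p(c)), e))), c)))  →  g(p(e), g(b, g(p(g(p(b), c)), c)))   [R5 at 2.2.1.1.2]
5. g(p(e), g(b, g(p(g(p(b), c)), c)))  →  g(p(e), g(b, g(p(b), c)))   [R4 at 2.2.1.1]
6. g(p(e), g(b, g(p(b), c)))  →  g(p(e), g(b, b))   [R4 at 2.2]
7. g(p(e), g(b, b))  →  g(p(e), p(b))   [R1 at 2]
8. g(p(e), p(b))  →  p(b)   [R2 at ε]

p(b)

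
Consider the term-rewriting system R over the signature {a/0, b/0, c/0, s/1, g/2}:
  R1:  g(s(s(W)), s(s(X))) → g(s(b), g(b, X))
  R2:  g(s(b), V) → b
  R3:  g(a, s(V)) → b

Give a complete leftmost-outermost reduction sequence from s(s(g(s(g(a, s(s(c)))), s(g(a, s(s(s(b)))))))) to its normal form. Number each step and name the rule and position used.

1. s(s(g(s(g(a, s(s(c)))), s(g(a, s(s(s(b))))))))  →  s(s(g(s(b), s(g(a, s(s(s(b))))))))   [R3 at 1.1.1.1]
2. s(s(g(s(b), s(g(a, s(s(s(b))))))))  →  s(s(b))   [R2 at 1.1]

s(s(b))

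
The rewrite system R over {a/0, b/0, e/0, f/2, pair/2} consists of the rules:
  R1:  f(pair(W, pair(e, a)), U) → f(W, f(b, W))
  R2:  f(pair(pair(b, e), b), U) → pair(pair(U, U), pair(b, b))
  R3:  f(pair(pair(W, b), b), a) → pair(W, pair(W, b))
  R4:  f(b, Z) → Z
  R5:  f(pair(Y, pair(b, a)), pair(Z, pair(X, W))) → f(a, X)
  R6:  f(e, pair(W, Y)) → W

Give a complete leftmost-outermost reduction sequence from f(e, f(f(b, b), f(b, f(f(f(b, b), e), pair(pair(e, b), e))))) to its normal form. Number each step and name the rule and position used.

1. f(e, f(f(b, b), f(b, f(f(f(b, b), e), pair(pair(e, b), e)))))  →  f(e, f(b, f(b, f(f(f(b, b), e), pair(pair(e, b), e)))))   [R4 at 2.1]
2. f(e, f(b, f(b, f(f(f(b, b), e), pair(pair(e, b), e)))))  →  f(e, f(b, f(f(f(b, b), e), pair(pair(e, b), e))))   [R4 at 2]
3. f(e, f(b, f(f(f(b, b), e), pair(pair(e, b), e))))  →  f(e, f(f(f(b, b), e), pair(pair(e, b), e)))   [R4 at 2]
4. f(e, f(f(f(b, b), e), pair(pair(e, b), e)))  →  f(e, f(f(b, e), pair(pair(e, b), e)))   [R4 at 2.1.1]
5. f(e, f(f(b, e), pair(pair(e, b), e)))  →  f(e, f(e, pair(pair(e, b), e)))   [R4 at 2.1]
6. f(e, f(e, pair(pair(e, b), e)))  →  f(e, pair(e, b))   [R6 at 2]
7. f(e, pair(e, b))  →  e   [R6 at ε]

e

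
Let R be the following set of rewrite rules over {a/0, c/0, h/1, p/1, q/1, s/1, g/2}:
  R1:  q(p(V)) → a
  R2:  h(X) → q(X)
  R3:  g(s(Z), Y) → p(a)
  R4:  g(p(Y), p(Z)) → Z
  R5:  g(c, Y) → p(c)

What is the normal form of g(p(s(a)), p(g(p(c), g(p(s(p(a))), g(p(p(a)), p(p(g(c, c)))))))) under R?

c

1. g(p(s(a)), p(g(p(c), g(p(s(p(a))), g(p(p(a)), p(p(g(c, c))))))))  →  g(p(c), g(p(s(p(a))), g(p(p(a)), p(p(g(c, c))))))   [R4 at ε]
2. g(p(c), g(p(s(p(a))), g(p(p(a)), p(p(g(c, c))))))  →  g(p(c), g(p(s(p(a))), p(g(c, c))))   [R4 at 2.2]
3. g(p(c), g(p(s(p(a))), p(g(c, c))))  →  g(p(c), g(c, c))   [R4 at 2]
4. g(p(c), g(c, c))  →  g(p(c), p(c))   [R5 at 2]
5. g(p(c), p(c))  →  c   [R4 at ε]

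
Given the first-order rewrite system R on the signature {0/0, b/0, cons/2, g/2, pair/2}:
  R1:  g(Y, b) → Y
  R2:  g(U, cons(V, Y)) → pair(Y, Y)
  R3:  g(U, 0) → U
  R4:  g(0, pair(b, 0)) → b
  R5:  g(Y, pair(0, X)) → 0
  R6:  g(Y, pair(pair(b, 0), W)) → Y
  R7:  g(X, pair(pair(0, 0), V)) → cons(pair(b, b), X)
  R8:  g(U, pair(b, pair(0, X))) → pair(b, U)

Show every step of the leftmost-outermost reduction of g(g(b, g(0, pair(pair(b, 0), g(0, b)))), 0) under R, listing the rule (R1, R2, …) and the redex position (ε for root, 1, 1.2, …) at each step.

b

1. g(g(b, g(0, pair(pair(b, 0), g(0, b)))), 0)  →  g(b, g(0, pair(pair(b, 0), g(0, b))))   [R3 at ε]
2. g(b, g(0, pair(pair(b, 0), g(0, b))))  →  g(b, 0)   [R6 at 2]
3. g(b, 0)  →  b   [R3 at ε]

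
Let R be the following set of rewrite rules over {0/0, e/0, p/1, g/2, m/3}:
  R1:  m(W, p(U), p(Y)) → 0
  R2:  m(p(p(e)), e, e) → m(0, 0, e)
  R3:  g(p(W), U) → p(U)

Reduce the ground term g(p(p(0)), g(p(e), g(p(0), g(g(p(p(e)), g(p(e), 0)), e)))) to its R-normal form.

1. g(p(p(0)), g(p(e), g(p(0), g(g(p(p(e)), g(p(e), 0)), e))))  →  p(g(p(e), g(p(0), g(g(p(p(e)), g(p(e), 0)), e))))   [R3 at ε]
2. p(g(p(e), g(p(0), g(g(p(p(e)), g(p(e), 0)), e))))  →  p(p(g(p(0), g(g(p(p(e)), g(p(e), 0)), e))))   [R3 at 1]
3. p(p(g(p(0), g(g(p(p(e)), g(p(e), 0)), e))))  →  p(p(p(g(g(p(p(e)), g(p(e), 0)), e))))   [R3 at 1.1]
4. p(p(p(g(g(p(p(e)), g(p(e), 0)), e))))  →  p(p(p(g(p(g(p(e), 0)), e))))   [R3 at 1.1.1.1]
5. p(p(p(g(p(g(p(e), 0)), e))))  →  p(p(p(p(e))))   [R3 at 1.1.1]

p(p(p(p(e))))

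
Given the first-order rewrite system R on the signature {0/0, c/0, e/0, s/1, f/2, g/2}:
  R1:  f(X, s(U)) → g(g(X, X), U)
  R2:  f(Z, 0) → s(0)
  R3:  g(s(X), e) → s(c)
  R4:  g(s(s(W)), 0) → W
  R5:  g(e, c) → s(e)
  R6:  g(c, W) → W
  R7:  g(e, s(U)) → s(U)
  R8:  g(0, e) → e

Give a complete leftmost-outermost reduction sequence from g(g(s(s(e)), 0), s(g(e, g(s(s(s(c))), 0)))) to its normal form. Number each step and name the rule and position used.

s(s(c))

1. g(g(s(s(e)), 0), s(g(e, g(s(s(s(c))), 0))))  →  g(e, s(g(e, g(s(s(s(c))), 0))))   [R4 at 1]
2. g(e, s(g(e, g(s(s(s(c))), 0))))  →  s(g(e, g(s(s(s(c))), 0)))   [R7 at ε]
3. s(g(e, g(s(s(s(c))), 0)))  →  s(g(e, s(c)))   [R4 at 1.2]
4. s(g(e, s(c)))  →  s(s(c))   [R7 at 1]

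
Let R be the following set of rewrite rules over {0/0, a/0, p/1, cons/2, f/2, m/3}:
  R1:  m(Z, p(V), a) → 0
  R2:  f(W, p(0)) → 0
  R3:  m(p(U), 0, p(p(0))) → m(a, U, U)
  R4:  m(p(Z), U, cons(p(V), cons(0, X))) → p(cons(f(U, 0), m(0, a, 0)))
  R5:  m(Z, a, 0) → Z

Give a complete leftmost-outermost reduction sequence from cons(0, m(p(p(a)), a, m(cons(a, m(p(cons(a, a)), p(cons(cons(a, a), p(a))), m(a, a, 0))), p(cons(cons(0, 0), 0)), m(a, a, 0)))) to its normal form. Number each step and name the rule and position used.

cons(0, p(p(a)))

1. cons(0, m(p(p(a)), a, m(cons(a, m(p(cons(a, a)), p(cons(cons(a, a), p(a))), m(a, a, 0))), p(cons(cons(0, 0), 0)), m(a, a, 0))))  →  cons(0, m(p(p(a)), a, m(cons(a, m(p(cons(a, a)), p(cons(cons(a, a), p(a))), a)), p(cons(cons(0, 0), 0)), m(a, a, 0))))   [R5 at 2.3.1.2.3]
2. cons(0, m(p(p(a)), a, m(cons(a, m(p(cons(a, a)), p(cons(cons(a, a), p(a))), a)), p(cons(cons(0, 0), 0)), m(a, a, 0))))  →  cons(0, m(p(p(a)), a, m(cons(a, 0), p(cons(cons(0, 0), 0)), m(a, a, 0))))   [R1 at 2.3.1.2]
3. cons(0, m(p(p(a)), a, m(cons(a, 0), p(cons(cons(0, 0), 0)), m(a, a, 0))))  →  cons(0, m(p(p(a)), a, m(cons(a, 0), p(cons(cons(0, 0), 0)), a)))   [R5 at 2.3.3]
4. cons(0, m(p(p(a)), a, m(cons(a, 0), p(cons(cons(0, 0), 0)), a)))  →  cons(0, m(p(p(a)), a, 0))   [R1 at 2.3]
5. cons(0, m(p(p(a)), a, 0))  →  cons(0, p(p(a)))   [R5 at 2]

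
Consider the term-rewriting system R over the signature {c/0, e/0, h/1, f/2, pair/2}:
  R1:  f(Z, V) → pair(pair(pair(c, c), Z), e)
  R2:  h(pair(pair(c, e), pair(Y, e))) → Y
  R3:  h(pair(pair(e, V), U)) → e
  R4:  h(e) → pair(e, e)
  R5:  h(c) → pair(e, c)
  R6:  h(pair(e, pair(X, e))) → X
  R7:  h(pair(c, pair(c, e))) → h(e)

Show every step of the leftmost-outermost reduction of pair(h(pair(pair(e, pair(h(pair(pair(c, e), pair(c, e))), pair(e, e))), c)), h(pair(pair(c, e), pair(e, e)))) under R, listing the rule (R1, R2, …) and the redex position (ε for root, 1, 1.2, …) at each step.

1. pair(h(pair(pair(e, pair(h(pair(pair(c, e), pair(c, e))), pair(e, e))), c)), h(pair(pair(c, e), pair(e, e))))  →  pair(e, h(pair(pair(c, e), pair(e, e))))   [R3 at 1]
2. pair(e, h(pair(pair(c, e), pair(e, e))))  →  pair(e, e)   [R2 at 2]

pair(e, e)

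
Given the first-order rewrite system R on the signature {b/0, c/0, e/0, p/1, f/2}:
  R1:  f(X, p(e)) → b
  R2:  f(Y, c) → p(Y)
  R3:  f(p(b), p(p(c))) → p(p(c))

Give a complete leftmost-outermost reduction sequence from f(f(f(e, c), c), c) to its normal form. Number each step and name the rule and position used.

p(p(p(e)))

1. f(f(f(e, c), c), c)  →  p(f(f(e, c), c))   [R2 at ε]
2. p(f(f(e, c), c))  →  p(p(f(e, c)))   [R2 at 1]
3. p(p(f(e, c)))  →  p(p(p(e)))   [R2 at 1.1]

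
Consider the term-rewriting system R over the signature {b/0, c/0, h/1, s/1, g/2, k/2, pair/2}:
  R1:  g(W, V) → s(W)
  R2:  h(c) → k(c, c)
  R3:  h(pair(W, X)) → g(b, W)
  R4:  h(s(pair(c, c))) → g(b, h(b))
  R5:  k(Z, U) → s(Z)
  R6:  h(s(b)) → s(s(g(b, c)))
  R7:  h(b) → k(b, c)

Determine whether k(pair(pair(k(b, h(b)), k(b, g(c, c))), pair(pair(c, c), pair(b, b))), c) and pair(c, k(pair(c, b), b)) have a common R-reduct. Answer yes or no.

Reduce t₁ = k(pair(pair(k(b, h(b)), k(b, g(c, c))), pair(pair(c, c), pair(b, b))), c):
1. k(pair(pair(k(b, h(b)), k(b, g(c, c))), pair(pair(c, c), pair(b, b))), c)  →  s(pair(pair(k(b, h(b)), k(b, g(c, c))), pair(pair(c, c), pair(b, b))))   [R5 at ε]
2. s(pair(pair(k(b, h(b)), k(b, g(c, c))), pair(pair(c, c), pair(b, b))))  →  s(pair(pair(s(b), k(b, g(c, c))), pair(pair(c, c), pair(b, b))))   [R5 at 1.1.1]
3. s(pair(pair(s(b), k(b, g(c, c))), pair(pair(c, c), pair(b, b))))  →  s(pair(pair(s(b), s(b)), pair(pair(c, c), pair(b, b))))   [R5 at 1.1.2]

Reduce t₂ = pair(c, k(pair(c, b), b)):
1. pair(c, k(pair(c, b), b))  →  pair(c, s(pair(c, b)))   [R5 at 2]

no — NF(t₁) = s(pair(pair(s(b), s(b)), pair(pair(c, c), pair(b, b)))), NF(t₂) = pair(c, s(pair(c, b)))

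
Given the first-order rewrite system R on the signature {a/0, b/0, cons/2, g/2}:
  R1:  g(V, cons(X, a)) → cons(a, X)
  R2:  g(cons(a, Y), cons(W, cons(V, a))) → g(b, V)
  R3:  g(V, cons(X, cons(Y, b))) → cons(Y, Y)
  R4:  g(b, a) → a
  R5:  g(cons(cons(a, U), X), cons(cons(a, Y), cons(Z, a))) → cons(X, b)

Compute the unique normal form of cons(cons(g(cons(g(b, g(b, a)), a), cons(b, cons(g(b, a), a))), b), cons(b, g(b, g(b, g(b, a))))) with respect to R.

1. cons(cons(g(cons(g(b, g(b, a)), a), cons(b, cons(g(b, a), a))), b), cons(b, g(b, g(b, g(b, a)))))  →  cons(cons(g(cons(g(b, a), a), cons(b, cons(g(b, a), a))), b), cons(b, g(b, g(b, g(b, a)))))   [R4 at 1.1.1.1.2]
2. cons(cons(g(cons(g(b, a), a), cons(b, cons(g(b, a), a))), b), cons(b, g(b, g(b, g(b, a)))))  →  cons(cons(g(cons(a, a), cons(b, cons(g(b, a), a))), b), cons(b, g(b, g(b, g(b, a)))))   [R4 at 1.1.1.1]
3. cons(cons(g(cons(a, a), cons(b, cons(g(b, a), a))), b), cons(b, g(b, g(b, g(b, a)))))  →  cons(cons(g(b, g(b, a)), b), cons(b, g(b, g(b, g(b, a)))))   [R2 at 1.1]
4. cons(cons(g(b, g(b, a)), b), cons(b, g(b, g(b, g(b, a)))))  →  cons(cons(g(b, a), b), cons(b, g(b, g(b, g(b, a)))))   [R4 at 1.1.2]
5. cons(cons(g(b, a), b), cons(b, g(b, g(b, g(b, a)))))  →  cons(cons(a, b), cons(b, g(b, g(b, g(b, a)))))   [R4 at 1.1]
6. cons(cons(a, b), cons(b, g(b, g(b, g(b, a)))))  →  cons(cons(a, b), cons(b, g(b, g(b, a))))   [R4 at 2.2.2.2]
7. cons(cons(a, b), cons(b, g(b, g(b, a))))  →  cons(cons(a, b), cons(b, g(b, a)))   [R4 at 2.2.2]
8. cons(cons(a, b), cons(b, g(b, a)))  →  cons(cons(a, b), cons(b, a))   [R4 at 2.2]

cons(cons(a, b), cons(b, a))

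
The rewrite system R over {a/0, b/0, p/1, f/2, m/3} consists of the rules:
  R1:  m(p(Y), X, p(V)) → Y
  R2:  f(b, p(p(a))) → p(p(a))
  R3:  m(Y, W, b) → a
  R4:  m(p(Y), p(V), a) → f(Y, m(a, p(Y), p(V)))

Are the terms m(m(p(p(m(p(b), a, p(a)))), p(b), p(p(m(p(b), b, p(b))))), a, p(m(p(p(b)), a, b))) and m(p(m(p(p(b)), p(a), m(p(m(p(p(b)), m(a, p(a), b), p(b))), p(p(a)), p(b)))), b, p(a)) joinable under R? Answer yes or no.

no — NF(t₁) = b, NF(t₂) = p(b)

Reduce t₁ = m(m(p(p(m(p(b), a, p(a)))), p(b), p(p(m(p(b), b, p(b))))), a, p(m(p(p(b)), a, b))):
1. m(m(p(p(m(p(b), a, p(a)))), p(b), p(p(m(p(b), b, p(b))))), a, p(m(p(p(b)), a, b)))  →  m(p(m(p(b), a, p(a))), a, p(m(p(p(b)), a, b)))   [R1 at 1]
2. m(p(m(p(b), a, p(a))), a, p(m(p(p(b)), a, b)))  →  m(p(b), a, p(a))   [R1 at ε]
3. m(p(b), a, p(a))  →  b   [R1 at ε]

Reduce t₂ = m(p(m(p(p(b)), p(a), m(p(m(p(p(b)), m(a, p(a), b), p(b))), p(p(a)), p(b)))), b, p(a)):
1. m(p(m(p(p(b)), p(a), m(p(m(p(p(b)), m(a, p(a), b), p(b))), p(p(a)), p(b)))), b, p(a))  →  m(p(p(b)), p(a), m(p(m(p(p(b)), m(a, p(a), b), p(b))), p(p(a)), p(b)))   [R1 at ε]
2. m(p(p(b)), p(a), m(p(m(p(p(b)), m(a, p(a), b), p(b))), p(p(a)), p(b)))  →  m(p(p(b)), p(a), m(p(p(b)), m(a, p(a), b), p(b)))   [R1 at 3]
3. m(p(p(b)), p(a), m(p(p(b)), m(a, p(a), b), p(b)))  →  m(p(p(b)), p(a), p(b))   [R1 at 3]
4. m(p(p(b)), p(a), p(b))  →  p(b)   [R1 at ε]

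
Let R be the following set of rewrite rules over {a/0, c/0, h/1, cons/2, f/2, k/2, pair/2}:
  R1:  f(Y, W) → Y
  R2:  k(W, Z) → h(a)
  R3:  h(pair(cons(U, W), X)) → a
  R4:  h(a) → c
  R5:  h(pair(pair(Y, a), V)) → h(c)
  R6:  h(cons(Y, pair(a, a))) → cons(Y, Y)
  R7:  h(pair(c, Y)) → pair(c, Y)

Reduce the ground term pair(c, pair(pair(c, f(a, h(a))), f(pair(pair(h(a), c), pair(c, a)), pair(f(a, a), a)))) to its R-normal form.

1. pair(c, pair(pair(c, f(a, h(a))), f(pair(pair(h(a), c), pair(c, a)), pair(f(a, a), a))))  →  pair(c, pair(pair(c, a), f(pair(pair(h(a), c), pair(c, a)), pair(f(a, a), a))))   [R1 at 2.1.2]
2. pair(c, pair(pair(c, a), f(pair(pair(h(a), c), pair(c, a)), pair(f(a, a), a))))  →  pair(c, pair(pair(c, a), pair(pair(h(a), c), pair(c, a))))   [R1 at 2.2]
3. pair(c, pair(pair(c, a), pair(pair(h(a), c), pair(c, a))))  →  pair(c, pair(pair(c, a), pair(pair(c, c), pair(c, a))))   [R4 at 2.2.1.1]

pair(c, pair(pair(c, a), pair(pair(c, c), pair(c, a))))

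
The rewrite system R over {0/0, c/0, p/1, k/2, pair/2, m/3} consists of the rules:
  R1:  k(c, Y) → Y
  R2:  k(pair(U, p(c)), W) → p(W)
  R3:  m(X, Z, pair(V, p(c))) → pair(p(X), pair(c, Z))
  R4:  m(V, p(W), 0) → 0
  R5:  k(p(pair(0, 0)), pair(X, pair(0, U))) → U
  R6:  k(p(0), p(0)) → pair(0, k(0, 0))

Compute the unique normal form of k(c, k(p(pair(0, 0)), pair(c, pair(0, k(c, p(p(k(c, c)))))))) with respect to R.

p(p(c))

1. k(c, k(p(pair(0, 0)), pair(c, pair(0, k(c, p(p(k(c, c))))))))  →  k(p(pair(0, 0)), pair(c, pair(0, k(c, p(p(k(c, c)))))))   [R1 at ε]
2. k(p(pair(0, 0)), pair(c, pair(0, k(c, p(p(k(c, c)))))))  →  k(c, p(p(k(c, c))))   [R5 at ε]
3. k(c, p(p(k(c, c))))  →  p(p(k(c, c)))   [R1 at ε]
4. p(p(k(c, c)))  →  p(p(c))   [R1 at 1.1]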